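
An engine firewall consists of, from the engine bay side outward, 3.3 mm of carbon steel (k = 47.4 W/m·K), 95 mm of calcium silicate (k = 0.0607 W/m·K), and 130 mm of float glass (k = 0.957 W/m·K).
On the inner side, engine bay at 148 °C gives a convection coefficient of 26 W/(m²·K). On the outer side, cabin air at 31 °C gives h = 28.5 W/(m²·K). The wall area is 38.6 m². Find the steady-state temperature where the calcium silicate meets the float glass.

Thermal resistances in series:
R_inner film = 1/(h_i·A) = 1/(26×38.6) = 9.964×10^-4 K/W
R_carbon steel = L/(kA) = 0.0033/(47.4×38.6) = 1.804×10^-6 K/W
R_calcium silicate = L/(kA) = 0.095/(0.0607×38.6) = 0.04055 K/W
R_float glass = L/(kA) = 0.13/(0.957×38.6) = 0.003519 K/W
R_outer film = 1/(h_o·A) = 1/(28.5×38.6) = 9.09×10^-4 K/W
R_total = 0.04597 K/W;  Q = ΔT/R_total = 117/0.04597 = 2545 W
T_interface = T_inner − Q·ΣR(inner→interface) = 148 − 2550×0.04154

T ≈ 42.3 °C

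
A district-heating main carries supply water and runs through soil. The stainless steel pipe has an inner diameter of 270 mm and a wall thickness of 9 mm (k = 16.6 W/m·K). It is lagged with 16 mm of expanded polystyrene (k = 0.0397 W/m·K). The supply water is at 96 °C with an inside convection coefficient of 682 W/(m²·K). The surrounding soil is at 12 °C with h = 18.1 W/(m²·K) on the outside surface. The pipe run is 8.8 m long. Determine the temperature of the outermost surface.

Cylindrical conduction, so R = ln(r₂/r₁)/(2πkL) per layer, in series:
R_inner film = 1/(h_i·2πr₁L) = 1/(682×2π×0.135×8.8) = 1.964×10^-4 K/W
R_stainless steel pipe wall = ln(144/135)/(2π×16.6×8.8) = 7.032×10^-5 K/W
R_expanded polystyrene = ln(160/144)/(2π×0.0397×8.8) = 0.048 K/W
R_outer film = 1/(h_o·2πr_oL) = 1/(18.1×2π×0.16×8.8) = 0.006245 K/W
R_total = 0.05451 K/W
Q = ΔT/R_total = 84/0.05451
Q = 1540 W
T_interface = T_inner − Q·ΣR(inner→interface) = 96 − 1540×0.04826

T ≈ 21.6 °C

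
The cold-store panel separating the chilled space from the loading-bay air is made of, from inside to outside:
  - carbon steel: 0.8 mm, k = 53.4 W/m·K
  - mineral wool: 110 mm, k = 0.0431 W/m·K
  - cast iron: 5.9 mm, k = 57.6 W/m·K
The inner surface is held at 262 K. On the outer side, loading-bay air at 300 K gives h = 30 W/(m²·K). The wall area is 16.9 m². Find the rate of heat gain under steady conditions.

Treating each layer as a thermal resistance in series:
R_carbon steel = L/(kA) = 0.0008/(53.4×16.9) = 8.865×10^-7 K/W
R_mineral wool = L/(kA) = 0.11/(0.0431×16.9) = 0.151 K/W
R_cast iron = L/(kA) = 0.0059/(57.6×16.9) = 6.061×10^-6 K/W
R_outer film = 1/(h_o·A) = 1/(30×16.9) = 0.001972 K/W
R_total = 0.153 K/W
Q = ΔT / R_total = 38 / 0.153

Q ≈ 248 W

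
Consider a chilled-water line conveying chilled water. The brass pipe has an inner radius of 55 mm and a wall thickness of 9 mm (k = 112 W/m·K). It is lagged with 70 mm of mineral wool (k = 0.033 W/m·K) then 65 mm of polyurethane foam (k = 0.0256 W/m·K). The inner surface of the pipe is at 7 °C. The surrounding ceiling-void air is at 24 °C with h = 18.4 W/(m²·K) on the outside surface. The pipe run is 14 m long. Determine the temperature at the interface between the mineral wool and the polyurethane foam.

T ≈ 17 °C

Radial resistances (cylindrical: R_cond = ln(r_o/r_i)/(2πkL), R_conv = 1/(h·2πrL)):
R_brass pipe wall = ln(64/55)/(2π×112×14) = 1.538×10^-5 K/W
R_mineral wool = ln(134/64)/(2π×0.033×14) = 0.2546 K/W
R_polyurethane foam = ln(199/134)/(2π×0.0256×14) = 0.1756 K/W
R_outer film = 1/(h_o·2πr_oL) = 1/(18.4×2π×0.199×14) = 0.003105 K/W
R_total = 0.4333 K/W
Q = ΔT/R_total = 17/0.4333
Q = 39.2 W
T_interface = T_inner + Q·ΣR(inner→interface) = 7 + 39.2×0.2546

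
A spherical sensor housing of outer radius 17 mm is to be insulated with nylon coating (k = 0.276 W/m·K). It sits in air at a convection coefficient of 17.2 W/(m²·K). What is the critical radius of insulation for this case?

r_cr ≈ 32.1 mm

For a sphere r_cr = 2k/h = 2×0.276/17.2
r_cr = 32.1 mm; since the bare radius (17 mm) is below r_cr, adding a thin layer of insulation will *increase* heat loss.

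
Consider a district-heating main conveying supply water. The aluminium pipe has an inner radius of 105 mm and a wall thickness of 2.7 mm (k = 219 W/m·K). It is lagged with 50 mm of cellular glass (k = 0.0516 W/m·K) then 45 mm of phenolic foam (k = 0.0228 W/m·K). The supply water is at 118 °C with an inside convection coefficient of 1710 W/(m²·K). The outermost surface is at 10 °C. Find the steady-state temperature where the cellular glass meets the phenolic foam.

Cylindrical conduction, so R = ln(r₂/r₁)/(2πkL) per layer, in series:
R_inner film = 1/(h_i·2πr₁L) = 1/(1710×2π×0.105×1) = 8.864×10^-4 K/W
R_aluminium pipe wall = ln(107.7/105)/(2π×219×1) = 1.845×10^-5 K/W
R_cellular glass = ln(157.7/107.7)/(2π×0.0516×1) = 1.176 K/W
R_phenolic foam = ln(202.7/157.7)/(2π×0.0228×1) = 1.752 K/W
R_total = 2.929 K/W
Q = ΔT/R_total = 108/2.929
Q = 36.9 W/m
T_interface = T_inner − Q·ΣR(inner→interface) = 118 − 36.9×1.177

T ≈ 74.6 °C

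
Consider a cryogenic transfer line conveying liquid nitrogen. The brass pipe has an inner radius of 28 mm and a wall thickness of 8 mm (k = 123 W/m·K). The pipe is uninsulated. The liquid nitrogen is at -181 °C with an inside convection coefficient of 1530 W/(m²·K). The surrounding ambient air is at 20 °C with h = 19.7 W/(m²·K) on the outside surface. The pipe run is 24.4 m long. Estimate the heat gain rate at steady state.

Cylindrical conduction, so R = ln(r₂/r₁)/(2πkL) per layer, in series:
R_inner film = 1/(h_i·2πr₁L) = 1/(1530×2π×0.028×24.4) = 1.523×10^-4 K/W
R_brass pipe wall = ln(36/28)/(2π×123×24.4) = 1.333×10^-5 K/W
R_outer film = 1/(h_o·2πr_oL) = 1/(19.7×2π×0.036×24.4) = 0.009197 K/W
R_total = 0.009363 K/W
Q = ΔT/R_total = 201/0.009363

Q ≈ 21500 W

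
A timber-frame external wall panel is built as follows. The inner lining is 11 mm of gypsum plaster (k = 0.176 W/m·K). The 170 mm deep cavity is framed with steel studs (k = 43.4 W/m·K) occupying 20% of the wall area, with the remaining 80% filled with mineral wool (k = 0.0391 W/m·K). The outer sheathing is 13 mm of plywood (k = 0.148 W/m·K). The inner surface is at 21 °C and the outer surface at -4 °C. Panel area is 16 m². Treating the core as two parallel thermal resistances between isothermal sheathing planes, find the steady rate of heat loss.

Sheathing layers in series; stud and cavity paths in parallel between them.
R_inner = 0.011/(0.176×16) = 0.003906 K/W
R_stud  = 0.17/(43.4×0.2×16) = 0.001224 K/W
R_cav   = 0.17/(0.0391×0.8×16) = 0.3397 K/W
1/R_core = 1/R_stud + 1/R_cav → R_core = 0.00122 K/W
R_outer = 0.013/(0.148×16) = 0.00549 K/W
R_total = 0.01062 K/W
Q = ΔT/R_total = 25/0.01062

Q ≈ 2350 W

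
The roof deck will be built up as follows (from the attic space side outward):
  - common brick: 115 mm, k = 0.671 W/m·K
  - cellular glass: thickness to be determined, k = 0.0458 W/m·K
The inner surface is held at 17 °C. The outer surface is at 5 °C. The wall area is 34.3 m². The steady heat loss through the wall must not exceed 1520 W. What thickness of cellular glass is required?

L ≈ 4.55 mm

Thermal resistances in series:
R_common brick = L/(kA) = 0.115/(0.671×34.3) = 0.004997 K/W
Sum of the known resistances R_other = 0.004997 K/W
Required total resistance R_tot = ΔT/Q_allow = 12/1520 = 0.007895 K/W
R_cellular glass = R_tot − R_other = 0.002898 K/W
L = R·k·A = 0.002898×0.0458×34.3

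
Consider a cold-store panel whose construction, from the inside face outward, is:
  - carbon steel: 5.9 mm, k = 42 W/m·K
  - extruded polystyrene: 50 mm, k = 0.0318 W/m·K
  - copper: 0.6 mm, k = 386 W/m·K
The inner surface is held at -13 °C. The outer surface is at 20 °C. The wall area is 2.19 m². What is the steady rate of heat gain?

Series thermal resistances:
R_carbon steel = L/(kA) = 0.0059/(42×2.19) = 6.414×10^-5 K/W
R_extruded polystyrene = L/(kA) = 0.05/(0.0318×2.19) = 0.718 K/W
R_copper = L/(kA) = 0.0006/(386×2.19) = 7.098×10^-7 K/W
R_total = 0.718 K/W
Q = ΔT / R_total = 33 / 0.718

Q ≈ 46 W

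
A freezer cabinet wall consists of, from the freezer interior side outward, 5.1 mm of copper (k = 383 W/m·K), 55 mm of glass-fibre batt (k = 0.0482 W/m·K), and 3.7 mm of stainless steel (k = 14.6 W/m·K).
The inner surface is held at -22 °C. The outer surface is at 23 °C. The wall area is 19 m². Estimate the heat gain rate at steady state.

Treating each layer as a thermal resistance in series:
R_copper = L/(kA) = 0.0051/(383×19) = 7.008×10^-7 K/W
R_glass-fibre batt = L/(kA) = 0.055/(0.0482×19) = 0.06006 K/W
R_stainless steel = L/(kA) = 0.0037/(14.6×19) = 1.334×10^-5 K/W
R_total = 0.06007 K/W
Q = ΔT / R_total = 45 / 0.06007

Q ≈ 749 W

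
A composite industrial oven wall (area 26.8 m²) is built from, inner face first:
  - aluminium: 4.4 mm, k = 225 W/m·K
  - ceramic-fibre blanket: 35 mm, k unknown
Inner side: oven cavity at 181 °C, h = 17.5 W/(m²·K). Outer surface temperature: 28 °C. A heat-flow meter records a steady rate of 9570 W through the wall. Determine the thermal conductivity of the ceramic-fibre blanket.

Model the wall as resistances in series:
R_inner film = 1/(h_i·A) = 1/(17.5×26.8) = 0.002132 K/W
R_aluminium = L/(kA) = 0.0044/(225×26.8) = 7.297×10^-7 K/W
Sum of known resistances R_other = 0.002133 K/W
Total R = ΔT/Q = 153/9570 = 0.01599 K/W
R_ceramic-fibre blanket = R_total − R_other = 0.01385 K/W
k = L/(R·A) = 0.035/(0.01385×26.8)

k ≈ 0.0943 W/(m·K)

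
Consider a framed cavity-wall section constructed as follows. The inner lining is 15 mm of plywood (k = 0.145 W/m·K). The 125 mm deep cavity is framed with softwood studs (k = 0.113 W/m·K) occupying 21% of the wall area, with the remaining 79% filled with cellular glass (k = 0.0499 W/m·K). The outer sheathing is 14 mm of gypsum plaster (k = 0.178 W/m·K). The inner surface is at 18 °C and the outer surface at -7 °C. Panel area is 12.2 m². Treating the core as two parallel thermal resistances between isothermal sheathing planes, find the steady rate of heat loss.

Q ≈ 141 W

Sheathing layers in series; stud and cavity paths in parallel between them.
R_inner = 0.015/(0.145×12.2) = 0.008479 K/W
R_stud  = 0.125/(0.113×0.21×12.2) = 0.4318 K/W
R_cav   = 0.125/(0.0499×0.79×12.2) = 0.2599 K/W
1/R_core = 1/R_stud + 1/R_cav → R_core = 0.1622 K/W
R_outer = 0.014/(0.178×12.2) = 0.006447 K/W
R_total = 0.1772 K/W
Q = ΔT/R_total = 25/0.1772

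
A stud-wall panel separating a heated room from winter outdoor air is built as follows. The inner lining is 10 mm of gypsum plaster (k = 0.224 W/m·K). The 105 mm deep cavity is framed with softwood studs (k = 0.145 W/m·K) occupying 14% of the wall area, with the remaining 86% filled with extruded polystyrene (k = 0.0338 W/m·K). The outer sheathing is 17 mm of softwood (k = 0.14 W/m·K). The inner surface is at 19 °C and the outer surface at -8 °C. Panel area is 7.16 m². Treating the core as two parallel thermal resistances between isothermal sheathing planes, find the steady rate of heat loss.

Q ≈ 84.3 W

Sheathing layers in series; stud and cavity paths in parallel between them.
R_inner = 0.01/(0.224×7.16) = 0.006235 K/W
R_stud  = 0.105/(0.145×0.14×7.16) = 0.7224 K/W
R_cav   = 0.105/(0.0338×0.86×7.16) = 0.5045 K/W
1/R_core = 1/R_stud + 1/R_cav → R_core = 0.2971 K/W
R_outer = 0.017/(0.14×7.16) = 0.01696 K/W
R_total = 0.3202 K/W
Q = ΔT/R_total = 27/0.3202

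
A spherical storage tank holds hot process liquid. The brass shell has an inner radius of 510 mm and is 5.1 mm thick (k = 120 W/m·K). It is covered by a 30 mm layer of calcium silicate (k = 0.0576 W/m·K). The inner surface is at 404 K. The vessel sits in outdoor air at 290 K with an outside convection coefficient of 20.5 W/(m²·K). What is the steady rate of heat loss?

Q ≈ 709 W

For a spherical shell R = (1/r₁ − 1/r₂)/(4πk); film R = 1/(h·4πr²). In series:
R_brass shell = (1/0.51 − 1/0.5151)/(4π×120) = 1.287×10^-5 K/W
R_calcium silicate = (1/0.5151 − 1/0.5451)/(4π×0.0576) = 0.1476 K/W
R_outer film = 1/(h·4πr_o²) = 1/(20.5×4π×0.5451²) = 0.01306 K/W
R_total = 0.1607 K/W
Q = ΔT/R_total = 114/0.1607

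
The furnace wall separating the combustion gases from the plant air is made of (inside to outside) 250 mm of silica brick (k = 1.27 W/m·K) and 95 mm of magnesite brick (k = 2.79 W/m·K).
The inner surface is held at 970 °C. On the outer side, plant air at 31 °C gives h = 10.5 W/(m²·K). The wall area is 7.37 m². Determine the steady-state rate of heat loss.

Q ≈ 21200 W

Model the wall as resistances in series:
R_silica brick = L/(kA) = 0.25/(1.27×7.37) = 0.02671 K/W
R_magnesite brick = L/(kA) = 0.095/(2.79×7.37) = 0.00462 K/W
R_outer film = 1/(h_o·A) = 1/(10.5×7.37) = 0.01292 K/W
R_total = 0.04425 K/W
Q = ΔT / R_total = 939 / 0.04425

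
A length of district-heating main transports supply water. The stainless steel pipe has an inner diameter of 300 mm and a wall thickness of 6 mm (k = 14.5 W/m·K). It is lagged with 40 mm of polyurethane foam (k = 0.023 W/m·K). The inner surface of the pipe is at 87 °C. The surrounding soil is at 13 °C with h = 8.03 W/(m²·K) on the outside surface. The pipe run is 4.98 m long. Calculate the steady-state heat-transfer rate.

Cylindrical conduction, so R = ln(r₂/r₁)/(2πkL) per layer, in series:
R_stainless steel pipe wall = ln(156/150)/(2π×14.5×4.98) = 8.644×10^-5 K/W
R_polyurethane foam = ln(196/156)/(2π×0.023×4.98) = 0.3172 K/W
R_outer film = 1/(h_o·2πr_oL) = 1/(8.03×2π×0.196×4.98) = 0.02031 K/W
R_total = 0.3376 K/W
Q = ΔT/R_total = 74/0.3376

Q ≈ 219 W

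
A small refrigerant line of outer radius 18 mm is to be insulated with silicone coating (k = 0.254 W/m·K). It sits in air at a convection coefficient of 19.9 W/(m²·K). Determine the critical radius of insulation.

r_cr ≈ 12.8 mm

For a cylinder r_cr = k/h = 0.254/19.9
r_cr = 12.8 mm; since the bare radius (18 mm) is above r_cr, any added insulation will reduce heat loss.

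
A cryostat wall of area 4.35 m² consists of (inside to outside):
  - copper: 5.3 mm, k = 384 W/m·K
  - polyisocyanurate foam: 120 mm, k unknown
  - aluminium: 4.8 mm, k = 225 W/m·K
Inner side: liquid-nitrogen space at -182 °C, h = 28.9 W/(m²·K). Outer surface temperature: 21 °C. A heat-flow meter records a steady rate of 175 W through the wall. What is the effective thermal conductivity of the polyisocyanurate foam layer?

k ≈ 0.0239 W/(m·K)

Treating each layer as a thermal resistance in series:
R_inner film = 1/(h_i·A) = 1/(28.9×4.35) = 0.007955 K/W
R_copper = L/(kA) = 0.0053/(384×4.35) = 3.173×10^-6 K/W
R_aluminium = L/(kA) = 0.0048/(225×4.35) = 4.904×10^-6 K/W
Sum of known resistances R_other = 0.007963 K/W
Total R = ΔT/Q = 203/175 = 1.16 K/W
R_polyisocyanurate foam = R_total − R_other = 1.152 K/W
k = L/(R·A) = 0.12/(1.152×4.35)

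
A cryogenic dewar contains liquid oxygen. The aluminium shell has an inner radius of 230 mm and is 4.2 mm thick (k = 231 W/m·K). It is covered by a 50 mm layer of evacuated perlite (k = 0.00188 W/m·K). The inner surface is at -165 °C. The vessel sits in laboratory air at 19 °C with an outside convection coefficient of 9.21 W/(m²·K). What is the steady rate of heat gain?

Each spherical layer contributes R = (1/r_i − 1/r_o)/(4πk):
R_aluminium shell = (1/0.23 − 1/0.2342)/(4π×231) = 2.686×10^-5 K/W
R_evacuated perlite = (1/0.2342 − 1/0.2842)/(4π×0.00188) = 31.8 K/W
R_outer film = 1/(h·4πr_o²) = 1/(9.21×4π×0.2842²) = 0.107 K/W
R_total = 31.9 K/W
Q = ΔT/R_total = 184/31.9

Q ≈ 5.77 W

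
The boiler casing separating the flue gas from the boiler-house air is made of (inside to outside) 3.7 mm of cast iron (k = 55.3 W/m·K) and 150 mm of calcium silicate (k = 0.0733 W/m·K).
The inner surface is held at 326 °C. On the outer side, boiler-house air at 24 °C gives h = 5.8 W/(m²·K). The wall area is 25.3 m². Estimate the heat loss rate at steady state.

Q ≈ 3440 W

Treating each layer as a thermal resistance in series:
R_cast iron = L/(kA) = 0.0037/(55.3×25.3) = 2.645×10^-6 K/W
R_calcium silicate = L/(kA) = 0.15/(0.0733×25.3) = 0.08088 K/W
R_outer film = 1/(h_o·A) = 1/(5.8×25.3) = 0.006815 K/W
R_total = 0.0877 K/W
Q = ΔT / R_total = 302 / 0.0877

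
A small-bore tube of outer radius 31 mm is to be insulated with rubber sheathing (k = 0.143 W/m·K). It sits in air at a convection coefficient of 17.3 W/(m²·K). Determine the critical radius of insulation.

For a cylinder r_cr = k/h = 0.143/17.3
r_cr = 8.27 mm; since the bare radius (31 mm) is above r_cr, any added insulation will reduce heat loss.

r_cr ≈ 8.27 mm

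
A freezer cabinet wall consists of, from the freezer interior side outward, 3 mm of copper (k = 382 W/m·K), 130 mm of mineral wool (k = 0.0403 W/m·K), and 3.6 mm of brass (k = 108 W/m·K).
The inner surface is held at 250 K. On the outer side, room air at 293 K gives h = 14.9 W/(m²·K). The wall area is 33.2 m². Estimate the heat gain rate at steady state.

Model the wall as resistances in series:
R_copper = L/(kA) = 0.003/(382×33.2) = 2.365×10^-7 K/W
R_mineral wool = L/(kA) = 0.13/(0.0403×33.2) = 0.09716 K/W
R_brass = L/(kA) = 0.0036/(108×33.2) = 1.004×10^-6 K/W
R_outer film = 1/(h_o·A) = 1/(14.9×33.2) = 0.002022 K/W
R_total = 0.09919 K/W
Q = ΔT / R_total = 43 / 0.09919

Q ≈ 434 W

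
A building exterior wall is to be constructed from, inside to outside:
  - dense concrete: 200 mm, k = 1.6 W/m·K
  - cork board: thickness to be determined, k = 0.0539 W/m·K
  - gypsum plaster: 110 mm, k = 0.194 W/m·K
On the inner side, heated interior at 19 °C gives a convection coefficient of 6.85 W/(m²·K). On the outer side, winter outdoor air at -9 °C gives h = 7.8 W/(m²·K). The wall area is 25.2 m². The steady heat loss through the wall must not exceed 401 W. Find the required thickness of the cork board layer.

Using the resistance-network approach (series):
R_inner film = 1/(h_i·A) = 1/(6.85×25.2) = 0.005793 K/W
R_dense concrete = L/(kA) = 0.2/(1.6×25.2) = 0.00496 K/W
R_gypsum plaster = L/(kA) = 0.11/(0.194×25.2) = 0.0225 K/W
R_outer film = 1/(h_o·A) = 1/(7.8×25.2) = 0.005088 K/W
Sum of the known resistances R_other = 0.03834 K/W
Required total resistance R_tot = ΔT/Q_allow = 28/401 = 0.06983 K/W
R_cork board = R_tot − R_other = 0.03148 K/W
L = R·k·A = 0.03148×0.0539×25.2

L ≈ 42.8 mm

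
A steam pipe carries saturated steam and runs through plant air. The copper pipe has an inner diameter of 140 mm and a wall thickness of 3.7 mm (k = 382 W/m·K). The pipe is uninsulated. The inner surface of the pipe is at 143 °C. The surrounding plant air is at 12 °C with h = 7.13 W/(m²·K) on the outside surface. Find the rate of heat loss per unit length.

Treating each annulus and film as a series resistance:
R_copper pipe wall = ln(73.7/70)/(2π×382×1) = 2.146×10^-5 K/W
R_outer film = 1/(h_o·2πr_oL) = 1/(7.13×2π×0.0737×1) = 0.3029 K/W
R_total = 0.3029 K/W
Q = ΔT/R_total = 131/0.3029

q′ ≈ 432 W/m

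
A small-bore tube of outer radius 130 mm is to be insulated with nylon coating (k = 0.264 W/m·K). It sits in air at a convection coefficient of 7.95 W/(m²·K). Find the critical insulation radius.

r_cr ≈ 33.2 mm

For a cylinder r_cr = k/h = 0.264/7.95
r_cr = 33.2 mm; since the bare radius (130 mm) is above r_cr, any added insulation will reduce heat loss.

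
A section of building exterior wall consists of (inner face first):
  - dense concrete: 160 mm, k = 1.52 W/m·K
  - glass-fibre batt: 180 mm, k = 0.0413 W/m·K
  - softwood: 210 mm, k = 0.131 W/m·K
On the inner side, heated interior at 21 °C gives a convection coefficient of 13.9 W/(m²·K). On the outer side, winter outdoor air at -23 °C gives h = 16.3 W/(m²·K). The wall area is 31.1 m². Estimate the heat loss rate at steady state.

Thermal resistances in series:
R_inner film = 1/(h_i·A) = 1/(13.9×31.1) = 0.002313 K/W
R_dense concrete = L/(kA) = 0.16/(1.52×31.1) = 0.003385 K/W
R_glass-fibre batt = L/(kA) = 0.18/(0.0413×31.1) = 0.1401 K/W
R_softwood = L/(kA) = 0.21/(0.131×31.1) = 0.05155 K/W
R_outer film = 1/(h_o·A) = 1/(16.3×31.1) = 0.001973 K/W
R_total = 0.1994 K/W
Q = ΔT / R_total = 44 / 0.1994

Q ≈ 221 W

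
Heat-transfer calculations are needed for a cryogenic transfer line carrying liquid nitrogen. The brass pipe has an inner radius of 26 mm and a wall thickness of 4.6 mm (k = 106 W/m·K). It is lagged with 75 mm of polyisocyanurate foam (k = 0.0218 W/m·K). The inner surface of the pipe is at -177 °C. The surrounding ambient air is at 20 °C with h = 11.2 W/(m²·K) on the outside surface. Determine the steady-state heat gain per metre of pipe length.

q′ ≈ 21.5 W/m

Treating each annulus and film as a series resistance:
R_brass pipe wall = ln(30.6/26)/(2π×106×1) = 2.446×10^-4 K/W
R_polyisocyanurate foam = ln(105.6/30.6)/(2π×0.0218×1) = 9.043 K/W
R_outer film = 1/(h_o·2πr_oL) = 1/(11.2×2π×0.1056×1) = 0.1346 K/W
R_total = 9.178 K/W
Q = ΔT/R_total = 197/9.178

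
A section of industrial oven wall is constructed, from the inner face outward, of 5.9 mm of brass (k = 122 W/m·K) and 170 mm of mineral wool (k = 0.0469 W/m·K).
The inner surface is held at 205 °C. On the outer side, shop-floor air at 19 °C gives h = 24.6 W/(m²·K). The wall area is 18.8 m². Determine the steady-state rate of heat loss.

Thermal resistances in series:
R_brass = L/(kA) = 0.0059/(122×18.8) = 2.572×10^-6 K/W
R_mineral wool = L/(kA) = 0.17/(0.0469×18.8) = 0.1928 K/W
R_outer film = 1/(h_o·A) = 1/(24.6×18.8) = 0.002162 K/W
R_total = 0.195 K/W
Q = ΔT / R_total = 186 / 0.195

Q ≈ 954 W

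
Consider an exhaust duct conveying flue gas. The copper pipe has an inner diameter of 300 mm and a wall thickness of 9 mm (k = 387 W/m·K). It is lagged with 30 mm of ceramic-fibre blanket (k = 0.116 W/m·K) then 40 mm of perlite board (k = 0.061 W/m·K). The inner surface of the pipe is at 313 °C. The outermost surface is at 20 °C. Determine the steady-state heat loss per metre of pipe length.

Cylindrical conduction, so R = ln(r₂/r₁)/(2πkL) per layer, in series:
R_copper pipe wall = ln(159/150)/(2π×387×1) = 2.396×10^-5 K/W
R_ceramic-fibre blanket = ln(189/159)/(2π×0.116×1) = 0.2371 K/W
R_perlite board = ln(229/189)/(2π×0.061×1) = 0.5009 K/W
R_total = 0.7381 K/W
Q = ΔT/R_total = 293/0.7381

q′ ≈ 397 W/m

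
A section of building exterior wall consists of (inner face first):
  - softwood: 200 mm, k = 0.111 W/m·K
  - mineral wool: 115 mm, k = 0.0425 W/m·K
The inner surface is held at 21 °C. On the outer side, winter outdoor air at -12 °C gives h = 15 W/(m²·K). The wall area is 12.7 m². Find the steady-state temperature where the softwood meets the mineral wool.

T ≈ 8 °C

Series thermal resistances:
R_softwood = L/(kA) = 0.2/(0.111×12.7) = 0.1419 K/W
R_mineral wool = L/(kA) = 0.115/(0.0425×12.7) = 0.2131 K/W
R_outer film = 1/(h_o·A) = 1/(15×12.7) = 0.005249 K/W
R_total = 0.3602 K/W;  Q = ΔT/R_total = 33/0.3602 = 91.62 W
T_interface = T_inner − Q·ΣR(inner→interface) = 21 − 91.6×0.1419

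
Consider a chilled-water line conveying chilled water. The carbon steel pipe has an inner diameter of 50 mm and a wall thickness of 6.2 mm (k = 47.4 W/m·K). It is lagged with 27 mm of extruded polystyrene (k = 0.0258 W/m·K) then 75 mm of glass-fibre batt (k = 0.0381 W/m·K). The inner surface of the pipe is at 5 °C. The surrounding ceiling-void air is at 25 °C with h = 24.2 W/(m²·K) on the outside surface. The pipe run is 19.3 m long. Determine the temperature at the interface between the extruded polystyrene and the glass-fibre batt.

Per-layer cylindrical resistances, series-summed:
R_carbon steel pipe wall = ln(31.2/25)/(2π×47.4×19.3) = 3.854×10^-5 K/W
R_extruded polystyrene = ln(58.2/31.2)/(2π×0.0258×19.3) = 0.1993 K/W
R_glass-fibre batt = ln(133.2/58.2)/(2π×0.0381×19.3) = 0.1792 K/W
R_outer film = 1/(h_o·2πr_oL) = 1/(24.2×2π×0.1332×19.3) = 0.002558 K/W
R_total = 0.3811 K/W
Q = ΔT/R_total = 20/0.3811
Q = 52.5 W
T_interface = T_inner + Q·ΣR(inner→interface) = 5 + 52.5×0.1993

T ≈ 15.5 °C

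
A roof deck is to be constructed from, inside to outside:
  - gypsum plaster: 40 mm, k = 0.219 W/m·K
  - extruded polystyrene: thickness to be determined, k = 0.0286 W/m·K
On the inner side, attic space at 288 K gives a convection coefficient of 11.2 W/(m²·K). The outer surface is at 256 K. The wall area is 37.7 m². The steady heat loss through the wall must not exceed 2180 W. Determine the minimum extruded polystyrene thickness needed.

Series thermal resistances:
R_inner film = 1/(h_i·A) = 1/(11.2×37.7) = 0.002368 K/W
R_gypsum plaster = L/(kA) = 0.04/(0.219×37.7) = 0.004845 K/W
Sum of the known resistances R_other = 0.007213 K/W
Required total resistance R_tot = ΔT/Q_allow = 32/2180 = 0.01468 K/W
R_extruded polystyrene = R_tot − R_other = 0.007466 K/W
L = R·k·A = 0.007466×0.0286×37.7

L ≈ 8.05 mm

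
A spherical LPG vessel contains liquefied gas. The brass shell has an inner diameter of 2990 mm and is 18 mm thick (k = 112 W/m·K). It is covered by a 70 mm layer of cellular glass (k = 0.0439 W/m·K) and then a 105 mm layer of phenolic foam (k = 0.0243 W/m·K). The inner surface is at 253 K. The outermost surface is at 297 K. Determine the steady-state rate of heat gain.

Q ≈ 242 W

Spherical conduction: R = (1/r_in − 1/r_out)/(4πk) per layer; series-sum.
R_brass shell = (1/1.495 − 1/1.513)/(4π×112) = 5.654×10^-6 K/W
R_cellular glass = (1/1.513 − 1/1.583)/(4π×0.0439) = 0.05298 K/W
R_phenolic foam = (1/1.583 − 1/1.688)/(4π×0.0243) = 0.1287 K/W
R_total = 0.1817 K/W
Q = ΔT/R_total = 44/0.1817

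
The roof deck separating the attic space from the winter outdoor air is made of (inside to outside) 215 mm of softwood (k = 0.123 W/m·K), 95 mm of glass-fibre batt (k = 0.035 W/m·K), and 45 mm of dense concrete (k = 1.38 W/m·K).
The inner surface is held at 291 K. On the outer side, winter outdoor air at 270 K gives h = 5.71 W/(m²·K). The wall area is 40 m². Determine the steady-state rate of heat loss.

Treating each layer as a thermal resistance in series:
R_softwood = L/(kA) = 0.215/(0.123×40) = 0.0437 K/W
R_glass-fibre batt = L/(kA) = 0.095/(0.035×40) = 0.06786 K/W
R_dense concrete = L/(kA) = 0.045/(1.38×40) = 8.152×10^-4 K/W
R_outer film = 1/(h_o·A) = 1/(5.71×40) = 0.004378 K/W
R_total = 0.1167 K/W
Q = ΔT / R_total = 21 / 0.1167

Q ≈ 180 W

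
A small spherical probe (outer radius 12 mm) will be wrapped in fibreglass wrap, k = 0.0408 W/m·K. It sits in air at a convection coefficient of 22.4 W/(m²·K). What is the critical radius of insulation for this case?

For a sphere r_cr = 2k/h = 2×0.0408/22.4
r_cr = 3.64 mm; since the bare radius (12 mm) is above r_cr, any added insulation will reduce heat loss.

r_cr ≈ 3.64 mm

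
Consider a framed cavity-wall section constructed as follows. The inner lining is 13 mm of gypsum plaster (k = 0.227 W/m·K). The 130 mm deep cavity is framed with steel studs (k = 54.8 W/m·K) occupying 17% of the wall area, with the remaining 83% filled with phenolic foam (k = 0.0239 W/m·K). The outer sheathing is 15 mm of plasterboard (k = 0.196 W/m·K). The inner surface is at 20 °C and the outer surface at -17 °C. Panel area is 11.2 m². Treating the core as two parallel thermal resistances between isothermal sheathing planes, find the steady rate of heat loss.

Sheathing layers in series; stud and cavity paths in parallel between them.
R_inner = 0.013/(0.227×11.2) = 0.005113 K/W
R_stud  = 0.13/(54.8×0.17×11.2) = 0.001246 K/W
R_cav   = 0.13/(0.0239×0.83×11.2) = 0.5851 K/W
1/R_core = 1/R_stud + 1/R_cav → R_core = 0.001243 K/W
R_outer = 0.015/(0.196×11.2) = 0.006833 K/W
R_total = 0.01319 K/W
Q = ΔT/R_total = 37/0.01319

Q ≈ 2810 W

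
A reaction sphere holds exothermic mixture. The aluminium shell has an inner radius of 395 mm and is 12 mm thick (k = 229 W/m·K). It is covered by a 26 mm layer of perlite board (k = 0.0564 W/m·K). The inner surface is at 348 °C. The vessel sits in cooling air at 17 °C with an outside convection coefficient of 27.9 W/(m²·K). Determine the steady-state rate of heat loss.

Each spherical layer contributes R = (1/r_i − 1/r_o)/(4πk):
R_aluminium shell = (1/0.395 − 1/0.407)/(4π×229) = 2.594×10^-5 K/W
R_perlite board = (1/0.407 − 1/0.433)/(4π×0.0564) = 0.2082 K/W
R_outer film = 1/(h·4πr_o²) = 1/(27.9×4π×0.433²) = 0.01521 K/W
R_total = 0.2234 K/W
Q = ΔT/R_total = 331/0.2234

Q ≈ 1480 W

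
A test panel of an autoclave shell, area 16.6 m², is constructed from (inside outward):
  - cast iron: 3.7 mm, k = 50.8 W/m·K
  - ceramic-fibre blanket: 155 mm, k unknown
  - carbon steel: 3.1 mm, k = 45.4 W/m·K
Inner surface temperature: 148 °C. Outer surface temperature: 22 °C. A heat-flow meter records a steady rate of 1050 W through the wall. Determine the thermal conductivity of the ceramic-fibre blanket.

Treating each layer as a thermal resistance in series:
R_cast iron = L/(kA) = 0.0037/(50.8×16.6) = 4.388×10^-6 K/W
R_carbon steel = L/(kA) = 0.0031/(45.4×16.6) = 4.113×10^-6 K/W
Sum of known resistances R_other = 8.501×10^-6 K/W
Total R = ΔT/Q = 126/1050 = 0.12 K/W
R_ceramic-fibre blanket = R_total − R_other = 0.12 K/W
k = L/(R·A) = 0.155/(0.12×16.6)

k ≈ 0.0778 W/(m·K)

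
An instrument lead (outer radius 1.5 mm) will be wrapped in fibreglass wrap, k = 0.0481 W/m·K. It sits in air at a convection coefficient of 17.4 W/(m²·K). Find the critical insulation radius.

For a cylinder r_cr = k/h = 0.0481/17.4
r_cr = 2.76 mm; since the bare radius (1.5 mm) is below r_cr, adding a thin layer of insulation will *increase* heat loss.

r_cr ≈ 2.76 mm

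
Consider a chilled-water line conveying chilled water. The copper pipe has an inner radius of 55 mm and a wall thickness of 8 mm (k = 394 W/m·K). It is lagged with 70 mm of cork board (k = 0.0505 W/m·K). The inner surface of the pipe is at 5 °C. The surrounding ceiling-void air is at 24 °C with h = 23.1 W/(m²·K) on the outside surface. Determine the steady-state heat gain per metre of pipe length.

For a radial system each layer contributes R = ln(r_out/r_in)/(2πkL); films add R = 1/(hA).
R_copper pipe wall = ln(63/55)/(2π×394×1) = 5.486×10^-5 K/W
R_cork board = ln(133/63)/(2π×0.0505×1) = 2.355 K/W
R_outer film = 1/(h_o·2πr_oL) = 1/(23.1×2π×0.133×1) = 0.0518 K/W
R_total = 2.407 K/W
Q = ΔT/R_total = 19/2.407

q′ ≈ 7.89 W/m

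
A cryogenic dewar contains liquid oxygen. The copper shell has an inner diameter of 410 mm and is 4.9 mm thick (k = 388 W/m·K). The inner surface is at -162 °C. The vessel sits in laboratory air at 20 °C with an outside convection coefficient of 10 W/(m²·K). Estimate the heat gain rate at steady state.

For a spherical shell R = (1/r₁ − 1/r₂)/(4πk); film R = 1/(h·4πr²). In series:
R_copper shell = (1/0.205 − 1/0.2099)/(4π×388) = 2.336×10^-5 K/W
R_outer film = 1/(h·4πr_o²) = 1/(10×4π×0.2099²) = 0.1806 K/W
R_total = 0.1806 K/W
Q = ΔT/R_total = 182/0.1806

Q ≈ 1010 W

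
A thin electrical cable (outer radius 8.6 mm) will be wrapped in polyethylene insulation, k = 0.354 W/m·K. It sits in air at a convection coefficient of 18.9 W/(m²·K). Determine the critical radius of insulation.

r_cr ≈ 18.7 mm

For a cylinder r_cr = k/h = 0.354/18.9
r_cr = 18.7 mm; since the bare radius (8.6 mm) is below r_cr, adding a thin layer of insulation will *increase* heat loss.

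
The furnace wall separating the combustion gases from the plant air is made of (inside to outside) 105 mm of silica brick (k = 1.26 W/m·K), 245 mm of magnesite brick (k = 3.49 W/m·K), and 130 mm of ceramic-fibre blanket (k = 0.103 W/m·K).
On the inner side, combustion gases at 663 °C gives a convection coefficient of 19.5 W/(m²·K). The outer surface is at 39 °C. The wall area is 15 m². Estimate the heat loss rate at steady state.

Model the wall as resistances in series:
R_inner film = 1/(h_i·A) = 1/(19.5×15) = 0.003419 K/W
R_silica brick = L/(kA) = 0.105/(1.26×15) = 0.005556 K/W
R_magnesite brick = L/(kA) = 0.245/(3.49×15) = 0.00468 K/W
R_ceramic-fibre blanket = L/(kA) = 0.13/(0.103×15) = 0.08414 K/W
R_total = 0.0978 K/W
Q = ΔT / R_total = 624 / 0.0978

Q ≈ 6380 W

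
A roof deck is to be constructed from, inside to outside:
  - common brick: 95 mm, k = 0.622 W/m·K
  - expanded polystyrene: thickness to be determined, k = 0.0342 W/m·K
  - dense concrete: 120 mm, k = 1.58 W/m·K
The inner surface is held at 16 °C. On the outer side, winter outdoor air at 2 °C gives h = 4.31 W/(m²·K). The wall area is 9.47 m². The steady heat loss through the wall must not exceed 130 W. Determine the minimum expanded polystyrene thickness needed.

L ≈ 19.1 mm

Series thermal resistances:
R_common brick = L/(kA) = 0.095/(0.622×9.47) = 0.01613 K/W
R_dense concrete = L/(kA) = 0.12/(1.58×9.47) = 0.00802 K/W
R_outer film = 1/(h_o·A) = 1/(4.31×9.47) = 0.0245 K/W
Sum of the known resistances R_other = 0.04865 K/W
Required total resistance R_tot = ΔT/Q_allow = 14/130 = 0.1077 K/W
R_expanded polystyrene = R_tot − R_other = 0.05904 K/W
L = R·k·A = 0.05904×0.0342×9.47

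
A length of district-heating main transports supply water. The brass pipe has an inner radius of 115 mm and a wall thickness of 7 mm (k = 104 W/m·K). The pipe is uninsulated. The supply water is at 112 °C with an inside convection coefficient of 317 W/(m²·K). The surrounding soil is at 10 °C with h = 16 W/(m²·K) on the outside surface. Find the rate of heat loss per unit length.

Radial resistances (cylindrical: R_cond = ln(r_o/r_i)/(2πkL), R_conv = 1/(h·2πrL)):
R_inner film = 1/(h_i·2πr₁L) = 1/(317×2π×0.115×1) = 0.004366 K/W
R_brass pipe wall = ln(122/115)/(2π×104×1) = 9.043×10^-5 K/W
R_outer film = 1/(h_o·2πr_oL) = 1/(16×2π×0.122×1) = 0.08153 K/W
R_total = 0.08599 K/W
Q = ΔT/R_total = 102/0.08599

q′ ≈ 1190 W/m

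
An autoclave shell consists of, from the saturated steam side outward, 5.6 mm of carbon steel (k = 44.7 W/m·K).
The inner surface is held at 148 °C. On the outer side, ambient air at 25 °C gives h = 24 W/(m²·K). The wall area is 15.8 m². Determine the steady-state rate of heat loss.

Q ≈ 46500 W

Treating each layer as a thermal resistance in series:
R_carbon steel = L/(kA) = 0.0056/(44.7×15.8) = 7.929×10^-6 K/W
R_outer film = 1/(h_o·A) = 1/(24×15.8) = 0.002637 K/W
R_total = 0.002645 K/W
Q = ΔT / R_total = 123 / 0.002645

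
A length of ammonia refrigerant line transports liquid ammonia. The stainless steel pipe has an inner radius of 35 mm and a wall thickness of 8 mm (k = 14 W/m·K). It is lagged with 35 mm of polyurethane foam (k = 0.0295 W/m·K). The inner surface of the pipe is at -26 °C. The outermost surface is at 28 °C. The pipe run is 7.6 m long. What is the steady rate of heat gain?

For a radial system each layer contributes R = ln(r_out/r_in)/(2πkL); films add R = 1/(hA).
R_stainless steel pipe wall = ln(43/35)/(2π×14×7.6) = 3.079×10^-4 K/W
R_polyurethane foam = ln(78/43)/(2π×0.0295×7.6) = 0.4227 K/W
R_total = 0.423 K/W
Q = ΔT/R_total = 54/0.423

Q ≈ 128 W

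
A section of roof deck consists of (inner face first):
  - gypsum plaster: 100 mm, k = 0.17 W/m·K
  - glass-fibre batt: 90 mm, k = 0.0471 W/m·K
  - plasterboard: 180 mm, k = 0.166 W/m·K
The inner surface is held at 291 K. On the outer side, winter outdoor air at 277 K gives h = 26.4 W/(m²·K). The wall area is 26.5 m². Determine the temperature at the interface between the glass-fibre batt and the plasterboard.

T ≈ 281 K

Model the wall as resistances in series:
R_gypsum plaster = L/(kA) = 0.1/(0.17×26.5) = 0.0222 K/W
R_glass-fibre batt = L/(kA) = 0.09/(0.0471×26.5) = 0.07211 K/W
R_plasterboard = L/(kA) = 0.18/(0.166×26.5) = 0.04092 K/W
R_outer film = 1/(h_o·A) = 1/(26.4×26.5) = 0.001429 K/W
R_total = 0.1367 K/W;  Q = ΔT/R_total = 14/0.1367 = 102.4 W
T_interface = T_inner − Q·ΣR(inner→interface) = 291 − 102×0.0943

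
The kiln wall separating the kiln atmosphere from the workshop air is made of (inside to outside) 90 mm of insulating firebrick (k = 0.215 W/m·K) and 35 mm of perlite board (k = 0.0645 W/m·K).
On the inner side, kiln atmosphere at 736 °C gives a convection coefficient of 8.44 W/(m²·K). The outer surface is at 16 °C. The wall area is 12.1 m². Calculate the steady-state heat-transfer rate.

Treating each layer as a thermal resistance in series:
R_inner film = 1/(h_i·A) = 1/(8.44×12.1) = 0.009792 K/W
R_insulating firebrick = L/(kA) = 0.09/(0.215×12.1) = 0.0346 K/W
R_perlite board = L/(kA) = 0.035/(0.0645×12.1) = 0.04485 K/W
R_total = 0.08923 K/W
Q = ΔT / R_total = 720 / 0.08923

Q ≈ 8070 W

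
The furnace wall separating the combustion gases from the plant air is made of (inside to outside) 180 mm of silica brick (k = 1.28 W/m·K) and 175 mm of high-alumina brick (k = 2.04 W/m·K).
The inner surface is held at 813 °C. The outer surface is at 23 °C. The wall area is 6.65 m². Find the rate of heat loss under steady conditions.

Q ≈ 23200 W

Series thermal resistances:
R_silica brick = L/(kA) = 0.18/(1.28×6.65) = 0.02115 K/W
R_high-alumina brick = L/(kA) = 0.175/(2.04×6.65) = 0.0129 K/W
R_total = 0.03405 K/W
Q = ΔT / R_total = 790 / 0.03405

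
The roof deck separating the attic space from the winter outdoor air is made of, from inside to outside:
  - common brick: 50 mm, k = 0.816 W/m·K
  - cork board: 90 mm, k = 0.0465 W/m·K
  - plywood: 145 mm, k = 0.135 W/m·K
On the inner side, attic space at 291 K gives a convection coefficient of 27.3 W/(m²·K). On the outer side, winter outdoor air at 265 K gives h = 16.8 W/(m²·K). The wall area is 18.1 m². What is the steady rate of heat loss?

Model the wall as resistances in series:
R_inner film = 1/(h_i·A) = 1/(27.3×18.1) = 0.002024 K/W
R_common brick = L/(kA) = 0.05/(0.816×18.1) = 0.003385 K/W
R_cork board = L/(kA) = 0.09/(0.0465×18.1) = 0.1069 K/W
R_plywood = L/(kA) = 0.145/(0.135×18.1) = 0.05934 K/W
R_outer film = 1/(h_o·A) = 1/(16.8×18.1) = 0.003289 K/W
R_total = 0.175 K/W
Q = ΔT / R_total = 26 / 0.175

Q ≈ 149 W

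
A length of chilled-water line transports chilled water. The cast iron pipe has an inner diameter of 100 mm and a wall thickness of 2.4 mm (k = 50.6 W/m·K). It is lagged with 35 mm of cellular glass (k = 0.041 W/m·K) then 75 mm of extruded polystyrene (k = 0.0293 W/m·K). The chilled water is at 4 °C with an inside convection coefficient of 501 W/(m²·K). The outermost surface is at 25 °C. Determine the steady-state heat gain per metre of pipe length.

Treating each annulus and film as a series resistance:
R_inner film = 1/(h_i·2πr₁L) = 1/(501×2π×0.05×1) = 0.006353 K/W
R_cast iron pipe wall = ln(52.4/50)/(2π×50.6×1) = 1.475×10^-4 K/W
R_cellular glass = ln(87.4/52.4)/(2π×0.041×1) = 1.986 K/W
R_extruded polystyrene = ln(162.4/87.4)/(2π×0.0293×1) = 3.365 K/W
R_total = 5.358 K/W
Q = ΔT/R_total = 21/5.358

q′ ≈ 3.92 W/m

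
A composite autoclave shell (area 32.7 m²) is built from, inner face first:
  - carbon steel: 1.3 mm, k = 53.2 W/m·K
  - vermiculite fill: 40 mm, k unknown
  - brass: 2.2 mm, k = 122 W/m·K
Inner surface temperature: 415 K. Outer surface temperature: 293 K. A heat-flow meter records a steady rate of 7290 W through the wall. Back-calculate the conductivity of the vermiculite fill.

k ≈ 0.0731 W/(m·K)

Model the wall as resistances in series:
R_carbon steel = L/(kA) = 0.0013/(53.2×32.7) = 7.473×10^-7 K/W
R_brass = L/(kA) = 0.0022/(122×32.7) = 5.515×10^-7 K/W
Sum of known resistances R_other = 1.299×10^-6 K/W
Total R = ΔT/Q = 122/7290 = 0.01674 K/W
R_vermiculite fill = R_total − R_other = 0.01673 K/W
k = L/(R·A) = 0.04/(0.01673×32.7)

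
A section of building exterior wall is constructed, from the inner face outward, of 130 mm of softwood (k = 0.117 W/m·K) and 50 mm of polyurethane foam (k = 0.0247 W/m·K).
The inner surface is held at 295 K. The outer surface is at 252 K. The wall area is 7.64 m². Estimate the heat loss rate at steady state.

Model the wall as resistances in series:
R_softwood = L/(kA) = 0.13/(0.117×7.64) = 0.1454 K/W
R_polyurethane foam = L/(kA) = 0.05/(0.0247×7.64) = 0.265 K/W
R_total = 0.4104 K/W
Q = ΔT / R_total = 43 / 0.4104

Q ≈ 105 W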